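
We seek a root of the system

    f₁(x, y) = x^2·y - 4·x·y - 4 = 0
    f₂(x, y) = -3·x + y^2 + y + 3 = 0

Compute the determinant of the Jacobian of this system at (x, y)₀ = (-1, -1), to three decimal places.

J = [[2·x·y - 4·y, x^2 - 4·x], [-3, 2·y + 1]].
At the point, J = [[6.000, 5.000], [-3.000, -1.000]].
det J = 9.000.

9.000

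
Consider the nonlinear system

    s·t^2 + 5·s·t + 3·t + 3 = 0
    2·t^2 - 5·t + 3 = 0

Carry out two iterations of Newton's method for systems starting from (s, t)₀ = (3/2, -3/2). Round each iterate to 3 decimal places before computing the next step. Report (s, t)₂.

At (3/2, -3/2): F = (-9.375, 15.000).
Jacobian J = [[t^2 + 5·t, 2·s·t + 5·s + 3], [0, 4·t - 5]].
At the point, J = [[-5.250, 6.000], [0.000, -11.000]] (det J = 57.750).
Solving J·Δ = −F gives Δ = (-0.227, 1.364).
Then the next iterate is (s, t)₁ = (1.273, -0.136).
Round to (1.273, -0.136) and repeat: F = (1.74991, 3.71699), J = [[-0.66150, 9.01874], [0.000, -5.544]].
Δ = (11.786, 0.670), so (s, t)₂ = (13.059, 0.534).

(13.059, 0.534)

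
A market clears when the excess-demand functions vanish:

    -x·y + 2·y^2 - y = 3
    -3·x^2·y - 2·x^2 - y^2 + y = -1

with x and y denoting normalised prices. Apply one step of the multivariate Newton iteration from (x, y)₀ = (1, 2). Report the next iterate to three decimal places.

At (1, 2): F = (1.000, -9.000).
Jacobian J = [[-y, -x + 4·y - 1], [-6·x·y - 4·x, -3·x^2 - 2·y + 1]].
At the point, J = [[-2.000, 6.000], [-16.000, -6.000]] (det J = 108.000).
Solving J·Δ = −F gives Δ = (-0.444, -0.315).
Then the next iterate is (x, y)₁ = (0.556, 1.685).

(0.556, 1.685)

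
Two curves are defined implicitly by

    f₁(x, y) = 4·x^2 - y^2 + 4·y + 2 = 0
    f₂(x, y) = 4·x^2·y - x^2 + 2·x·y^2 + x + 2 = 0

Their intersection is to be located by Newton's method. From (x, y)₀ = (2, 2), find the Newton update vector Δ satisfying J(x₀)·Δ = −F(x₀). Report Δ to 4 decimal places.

(-1.3750, 0.0898)

At (2, 2): F = (22.0000, 48.0000).
Jacobian J = [[8·x, -2·y + 4], [8·x·y - 2·x + 2·y^2 + 1, 4·x^2 + 4·x·y]].
At the point, J = [[16.0000, 0.0000], [37.0000, 32.0000]] (det J = 512.0000).
Solving J·Δ = −F gives Δ = (-1.3750, 0.0898).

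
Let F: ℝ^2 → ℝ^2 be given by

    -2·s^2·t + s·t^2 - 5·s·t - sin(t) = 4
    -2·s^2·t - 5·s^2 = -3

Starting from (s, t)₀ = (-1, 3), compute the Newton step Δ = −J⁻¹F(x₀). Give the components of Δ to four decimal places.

(0.2420, -1.3378)

At (-1, 3): F = (-4.141120, -8.0000).
Jacobian J = [[-4·s·t + t^2 - 5·t, -2·s^2 + 2·s·t - 5·s - cos(t)], [-4·s·t - 10·s, -2·s^2]].
At the point, J = [[6.0000, -2.010008], [22.0000, -2.0000]] (det J = 32.220165).
Solving J·Δ = −F gives Δ = (0.2420, -1.3378).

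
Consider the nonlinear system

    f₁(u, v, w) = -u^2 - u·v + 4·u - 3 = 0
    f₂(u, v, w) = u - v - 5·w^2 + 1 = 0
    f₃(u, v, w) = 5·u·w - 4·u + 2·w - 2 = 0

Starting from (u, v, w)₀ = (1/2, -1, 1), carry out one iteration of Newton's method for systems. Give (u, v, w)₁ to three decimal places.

(0.523, -2.314, 0.884)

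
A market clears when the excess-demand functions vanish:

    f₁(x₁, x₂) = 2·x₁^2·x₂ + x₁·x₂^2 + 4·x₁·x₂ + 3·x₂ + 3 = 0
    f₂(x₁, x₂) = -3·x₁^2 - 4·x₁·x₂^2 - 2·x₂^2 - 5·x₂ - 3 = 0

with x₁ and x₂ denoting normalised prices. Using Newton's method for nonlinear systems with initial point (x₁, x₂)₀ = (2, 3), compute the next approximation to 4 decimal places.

(1.0605, 1.8476)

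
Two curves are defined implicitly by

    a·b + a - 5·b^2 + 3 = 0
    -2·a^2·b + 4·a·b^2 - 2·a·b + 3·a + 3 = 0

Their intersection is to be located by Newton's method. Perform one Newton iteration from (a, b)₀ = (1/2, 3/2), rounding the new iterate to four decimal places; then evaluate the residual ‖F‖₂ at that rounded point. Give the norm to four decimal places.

2.5725

At (1/2, 3/2): F = (-7.0000, 6.7500).
Jacobian J = [[b + 1, a - 10·b], [-4·a·b + 4·b^2 - 2·b + 3, -2·a^2 + 8·a·b - 2·a]].
At the point, J = [[2.5000, -14.5000], [6.0000, 4.5000]] (det J = 98.2500).
Solving J·Δ = −F gives Δ = (-0.6756, -0.5992).
Then the next iterate is (a, b)₁ = (-0.1756, 0.9008).
Re-evaluating at (-0.1756, 0.9008): F = (-1.390984, 2.164052), so ‖F‖₂ = 2.5725.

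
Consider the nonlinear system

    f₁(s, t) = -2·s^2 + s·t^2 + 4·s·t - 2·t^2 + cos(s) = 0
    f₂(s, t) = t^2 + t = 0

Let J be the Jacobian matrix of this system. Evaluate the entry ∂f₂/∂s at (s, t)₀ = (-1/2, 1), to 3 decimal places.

0.000

∂f₂/∂s = 0.
At (-1/2, 1) this is 0.000.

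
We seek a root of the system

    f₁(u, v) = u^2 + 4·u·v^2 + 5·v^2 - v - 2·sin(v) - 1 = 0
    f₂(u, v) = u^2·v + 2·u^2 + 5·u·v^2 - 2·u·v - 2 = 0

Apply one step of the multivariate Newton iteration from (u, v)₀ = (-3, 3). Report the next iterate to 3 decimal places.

(-2.290, 2.099)

At (-3, 3): F = (-58.28224, -74.000).
Jacobian J = [[2·u + 4·v^2, 8·u·v + 10·v - 2·cos(v) - 1], [2·u·v + 4·u + 5·v^2 - 2·v, u^2 + 10·u·v - 2·u]].
At the point, J = [[30.000, -41.02002], [9.000, -75.000]] (det J = -1880.81986).
Solving J·Δ = −F gives Δ = (0.710, -0.901).
Then the next iterate is (u, v)₁ = (-2.290, 2.099).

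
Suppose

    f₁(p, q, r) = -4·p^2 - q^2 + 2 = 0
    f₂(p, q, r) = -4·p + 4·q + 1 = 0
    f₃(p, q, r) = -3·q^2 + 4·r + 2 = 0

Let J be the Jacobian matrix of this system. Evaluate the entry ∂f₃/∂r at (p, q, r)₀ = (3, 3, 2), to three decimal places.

∂f₃/∂r = 4.
At (3, 3, 2) this is 4.000.

4.000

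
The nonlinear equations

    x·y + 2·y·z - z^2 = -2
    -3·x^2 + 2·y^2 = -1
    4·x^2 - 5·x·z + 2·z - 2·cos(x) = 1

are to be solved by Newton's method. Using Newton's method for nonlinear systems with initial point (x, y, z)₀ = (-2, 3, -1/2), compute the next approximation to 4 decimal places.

At (-2, 3, -1/2): F = (-7.2500, 7.0000, 9.832294).
Jacobian J = [[y, x + 2·z, 2·y - 2·z], [-6·x, 4·y, 0], [8·x - 5·z + 2·sin(x), 0, -5·x + 2]].
At the point, J = [[3.0000, -3.0000, 7.0000], [12.0000, 12.0000, 0.0000], [-15.318595, 0.0000, 12.0000]] (det J = 2150.761968).
Solving J·Δ = −F gives Δ = (0.7523, -1.3356, 0.1409).
Then the next iterate is (x, y, z)₁ = (-1.2477, 1.6644, -0.3591).

(-1.2477, 1.6644, -0.3591)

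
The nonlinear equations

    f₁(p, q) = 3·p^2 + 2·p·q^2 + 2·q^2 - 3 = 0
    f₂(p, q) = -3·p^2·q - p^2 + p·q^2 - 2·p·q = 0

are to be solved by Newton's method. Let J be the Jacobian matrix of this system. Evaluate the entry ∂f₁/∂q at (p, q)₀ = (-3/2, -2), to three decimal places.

4.000

∂f₁/∂q = 4·p·q + 4·q.
At (-3/2, -2) this is 4.000.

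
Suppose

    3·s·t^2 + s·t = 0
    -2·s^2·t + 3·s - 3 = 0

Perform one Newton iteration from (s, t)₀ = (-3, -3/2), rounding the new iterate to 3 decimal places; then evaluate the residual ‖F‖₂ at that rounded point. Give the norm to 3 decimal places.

At (-3, -3/2): F = (-15.750, 15.000).
Jacobian J = [[3·t^2 + t, 6·s·t + s], [-4·s·t + 3, -2·s^2]].
At the point, J = [[5.250, 24.000], [-15.000, -18.000]] (det J = 265.500).
Solving J·Δ = −F gives Δ = (0.288, 0.593).
Then the next iterate is (s, t)₁ = (-2.712, -0.907).
Re-evaluating at (-2.712, -0.907): F = (-4.23329, 2.20587), so ‖F‖₂ = 4.774.

4.774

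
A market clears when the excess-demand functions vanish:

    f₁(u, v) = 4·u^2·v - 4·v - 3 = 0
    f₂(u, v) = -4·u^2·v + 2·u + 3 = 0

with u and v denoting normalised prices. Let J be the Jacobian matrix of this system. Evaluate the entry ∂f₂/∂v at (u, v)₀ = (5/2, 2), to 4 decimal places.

∂f₂/∂v = -4·u^2.
At (5/2, 2) this is -25.0000.

-25.0000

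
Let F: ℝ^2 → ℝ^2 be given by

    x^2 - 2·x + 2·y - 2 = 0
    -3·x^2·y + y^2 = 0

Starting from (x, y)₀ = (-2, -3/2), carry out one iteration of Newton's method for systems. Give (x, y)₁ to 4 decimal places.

(-1.3214, -0.9643)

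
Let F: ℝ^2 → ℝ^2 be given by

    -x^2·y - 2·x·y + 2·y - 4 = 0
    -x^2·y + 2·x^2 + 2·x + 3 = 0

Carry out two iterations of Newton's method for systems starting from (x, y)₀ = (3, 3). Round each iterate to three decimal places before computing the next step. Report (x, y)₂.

At (3, 3): F = (-43.000, 0.000).
Jacobian J = [[-2·x·y - 2·y, -x^2 - 2·x + 2], [-2·x·y + 4·x + 2, -x^2]].
At the point, J = [[-24.000, -13.000], [-4.000, -9.000]] (det J = 164.000).
Solving J·Δ = −F gives Δ = (-2.360, 1.049).
Then the next iterate is (x, y)₁ = (0.640, 4.049).
Round to (0.640, 4.049) and repeat: F = (-2.74319, 3.44073), J = [[-13.28072, 0.31040], [-0.62272, -0.40960]].
Δ = (-0.010, 8.415), so (x, y)₂ = (0.630, 12.464).

(0.630, 12.464)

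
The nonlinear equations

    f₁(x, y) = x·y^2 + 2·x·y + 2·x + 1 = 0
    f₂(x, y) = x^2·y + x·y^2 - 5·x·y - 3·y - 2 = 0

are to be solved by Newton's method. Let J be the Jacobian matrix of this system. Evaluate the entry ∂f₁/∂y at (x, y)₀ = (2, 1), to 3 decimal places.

8.000

∂f₁/∂y = 2·x·y + 2·x.
At (2, 1) this is 8.000.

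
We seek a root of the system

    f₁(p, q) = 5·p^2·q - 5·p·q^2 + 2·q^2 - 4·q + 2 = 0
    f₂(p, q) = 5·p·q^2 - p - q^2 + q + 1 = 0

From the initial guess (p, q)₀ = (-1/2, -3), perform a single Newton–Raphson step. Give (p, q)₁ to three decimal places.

At (-1/2, -3): F = (50.750, -33.000).
Jacobian J = [[10·p·q - 5·q^2, 5·p^2 - 10·p·q + 4·q - 4], [5·q^2 - 1, 10·p·q - 2·q + 1]].
At the point, J = [[-30.000, -29.750], [44.000, 22.000]] (det J = 649.000).
Solving J·Δ = −F gives Δ = (-0.208, 1.915).
Then the next iterate is (p, q)₁ = (-0.708, -1.085).

(-0.708, -1.085)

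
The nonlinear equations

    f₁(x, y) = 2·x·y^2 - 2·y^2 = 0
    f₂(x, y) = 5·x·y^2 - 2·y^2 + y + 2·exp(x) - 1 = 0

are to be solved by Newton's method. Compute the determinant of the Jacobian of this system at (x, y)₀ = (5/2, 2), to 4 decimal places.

-188.3799

J = [[2·y^2, 4·x·y - 4·y], [5·y^2 + 2·exp(x), 10·x·y - 4·y + 1]].
At the point, J = [[8.0000, 12.0000], [44.364988, 43.0000]].
det J = -188.3799.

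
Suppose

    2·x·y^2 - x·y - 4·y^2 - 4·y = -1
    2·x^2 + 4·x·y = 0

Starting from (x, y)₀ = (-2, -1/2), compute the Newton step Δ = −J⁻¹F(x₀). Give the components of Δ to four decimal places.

At (-2, -1/2): F = (0.0000, 12.0000).
Jacobian J = [[2·y^2 - y, 4·x·y - x - 8·y - 4], [4·x + 4·y, 4·x]].
At the point, J = [[1.0000, 6.0000], [-10.0000, -8.0000]] (det J = 52.0000).
Solving J·Δ = −F gives Δ = (1.3846, -0.2308).

(1.3846, -0.2308)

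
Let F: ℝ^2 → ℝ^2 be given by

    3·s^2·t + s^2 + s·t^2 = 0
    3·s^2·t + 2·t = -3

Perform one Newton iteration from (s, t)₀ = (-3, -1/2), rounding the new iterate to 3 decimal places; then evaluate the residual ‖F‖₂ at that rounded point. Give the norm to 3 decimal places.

At (-3, -1/2): F = (-5.250, -11.500).
Jacobian J = [[6·s·t + 2·s + t^2, 3·s^2 + 2·s·t], [6·s·t, 3·s^2 + 2]].
At the point, J = [[3.250, 30.000], [9.000, 29.000]] (det J = -175.750).
Solving J·Δ = −F gives Δ = (1.097, 0.056).
Then the next iterate is (s, t)₁ = (-1.903, -0.444).
Re-evaluating at (-1.903, -0.444): F = (-1.57746, -2.71172), so ‖F‖₂ = 3.137.

3.137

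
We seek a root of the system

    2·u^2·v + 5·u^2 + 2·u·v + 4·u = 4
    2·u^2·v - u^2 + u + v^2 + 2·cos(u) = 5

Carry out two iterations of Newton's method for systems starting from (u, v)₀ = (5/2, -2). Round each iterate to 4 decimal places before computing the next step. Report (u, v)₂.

(0.7092, -1.2200)

At (5/2, -2): F = (2.2500, -31.352287).
Jacobian J = [[4·u·v + 10·u + 2·v + 4, 2·u^2 + 2·u], [4·u·v - 2·u - 2·sin(u) + 1, 2·u^2 + 2·v]].
At the point, J = [[5.0000, 17.5000], [-25.196944, 8.5000]] (det J = 483.446525).
Solving J·Δ = −F gives Δ = (-1.1745, 0.2070).
Then the next iterate is (u, v)₁ = (1.3255, -1.7930).
Round to (1.3255, -1.7930) and repeat: F = (-0.966915, -8.031337), J = [[4.162514, 6.164900], [-13.097617, -0.072100]].
Δ = (-0.6163, 0.5730), so (u, v)₂ = (0.7092, -1.2200).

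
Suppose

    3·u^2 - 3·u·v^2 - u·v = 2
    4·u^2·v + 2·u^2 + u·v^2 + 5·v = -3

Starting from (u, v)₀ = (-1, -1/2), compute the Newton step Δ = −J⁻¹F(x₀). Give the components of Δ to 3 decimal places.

(0.210, -0.030)

At (-1, -1/2): F = (1.250, 0.250).
Jacobian J = [[6·u - 3·v^2 - v, -6·u·v - u], [8·u·v + 4·u + v^2, 4·u^2 + 2·u·v + 5]].
At the point, J = [[-6.250, -2.000], [0.250, 10.000]] (det J = -62.000).
Solving J·Δ = −F gives Δ = (0.210, -0.030).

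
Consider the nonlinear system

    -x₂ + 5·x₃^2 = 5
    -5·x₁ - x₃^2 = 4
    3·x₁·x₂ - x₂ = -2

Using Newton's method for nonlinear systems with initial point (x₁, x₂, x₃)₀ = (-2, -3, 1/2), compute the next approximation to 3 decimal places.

(-0.958, -1.054, 1.039)

At (-2, -3, 1/2): F = (-0.750, 5.750, 23.000).
Jacobian J = [[0, -1, 10·x₃], [-5, 0, -2·x₃], [3·x₂, 3·x₁ - 1, 0]].
At the point, J = [[0.000, -1.000, 5.000], [-5.000, 0.000, -1.000], [-9.000, -7.000, 0.000]] (det J = 166.000).
Solving J·Δ = −F gives Δ = (1.042, 1.946, 0.539).
Then the next iterate is (x₁, x₂, x₃)₁ = (-0.958, -1.054, 1.039).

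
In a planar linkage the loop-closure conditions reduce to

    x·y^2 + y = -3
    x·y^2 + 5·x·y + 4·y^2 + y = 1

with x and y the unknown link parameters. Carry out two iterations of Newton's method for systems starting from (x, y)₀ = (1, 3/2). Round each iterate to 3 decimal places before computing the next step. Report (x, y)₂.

At (1, 3/2): F = (6.750, 19.250).
Jacobian J = [[y^2, 2·x·y + 1], [y^2 + 5·y, 2·x·y + 5·x + 8·y + 1]].
At the point, J = [[2.250, 4.000], [9.750, 21.000]] (det J = 8.250).
Solving J·Δ = −F gives Δ = (-7.848, 2.727).
Then the next iterate is (x, y)₁ = (-6.848, 4.227).
Round to (-6.848, 4.227) and repeat: F = (-115.12984, -192.39220), J = [[17.86753, -56.89299], [39.00253, -57.31699]].
Δ = (3.638, -0.881), so (x, y)₂ = (-3.210, 3.346).

(-3.210, 3.346)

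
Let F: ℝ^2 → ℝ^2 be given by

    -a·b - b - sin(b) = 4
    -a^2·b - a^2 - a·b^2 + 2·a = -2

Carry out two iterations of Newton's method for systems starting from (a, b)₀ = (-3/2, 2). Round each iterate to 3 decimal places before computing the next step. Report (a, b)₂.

At (-3/2, 2): F = (-3.90930, -1.750).
Jacobian J = [[-b, -a - cos(b) - 1], [-2·a·b - 2·a - b^2 + 2, -a^2 - 2·a·b]].
At the point, J = [[-2.000, 0.91615], [7.000, 3.750]] (det J = -13.91303).
Solving J·Δ = −F gives Δ = (-0.938, 2.218).
Then the next iterate is (a, b)₁ = (-2.438, 4.218).
Round to (-2.438, 4.218) and repeat: F = (2.94574, 9.48476), J = [[-4.218, 1.91249], [9.65144, 14.62312]].
Δ = (0.311, -0.854), so (a, b)₂ = (-2.127, 3.364).

(-2.127, 3.364)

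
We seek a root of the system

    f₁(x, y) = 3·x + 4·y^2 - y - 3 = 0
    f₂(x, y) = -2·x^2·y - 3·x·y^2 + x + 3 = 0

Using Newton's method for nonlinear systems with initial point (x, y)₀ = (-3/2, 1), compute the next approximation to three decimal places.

(-3.621, 2.552)

At (-3/2, 1): F = (-4.500, 1.500).
Jacobian J = [[3, 8·y - 1], [-4·x·y - 3·y^2 + 1, -2·x^2 - 6·x·y]].
At the point, J = [[3.000, 7.000], [4.000, 4.500]] (det J = -14.500).
Solving J·Δ = −F gives Δ = (-2.121, 1.552).
Then the next iterate is (x, y)₁ = (-3.621, 2.552).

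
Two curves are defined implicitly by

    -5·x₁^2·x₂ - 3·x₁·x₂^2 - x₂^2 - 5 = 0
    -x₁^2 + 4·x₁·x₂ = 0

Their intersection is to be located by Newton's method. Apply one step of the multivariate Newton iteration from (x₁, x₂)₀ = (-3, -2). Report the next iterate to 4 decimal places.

At (-3, -2): F = (117.0000, 15.0000).
Jacobian J = [[-10·x₁·x₂ - 3·x₂^2, -5·x₁^2 - 6·x₁·x₂ - 2·x₂], [-2·x₁ + 4·x₂, 4·x₁]].
At the point, J = [[-72.0000, -77.0000], [-2.0000, -12.0000]] (det J = 710.0000).
Solving J·Δ = −F gives Δ = (0.3507, 1.1915).
Then the next iterate is (x₁, x₂)₁ = (-2.6493, -0.8085).

(-2.6493, -0.8085)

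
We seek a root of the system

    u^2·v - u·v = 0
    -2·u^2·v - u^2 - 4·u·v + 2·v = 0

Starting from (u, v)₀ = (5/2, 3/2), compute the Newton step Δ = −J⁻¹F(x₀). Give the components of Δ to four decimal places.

At (5/2, 3/2): F = (5.6250, -37.0000).
Jacobian J = [[2·u·v - v, u^2 - u], [-4·u·v - 2·u - 4·v, -2·u^2 - 4·u + 2]].
At the point, J = [[6.0000, 3.7500], [-26.0000, -20.5000]] (det J = -25.5000).
Solving J·Δ = −F gives Δ = (0.9191, -2.9706).

(0.9191, -2.9706)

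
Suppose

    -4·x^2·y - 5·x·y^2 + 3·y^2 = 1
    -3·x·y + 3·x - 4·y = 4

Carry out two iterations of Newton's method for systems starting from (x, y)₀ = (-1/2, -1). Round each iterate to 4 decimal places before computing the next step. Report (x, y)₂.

(0.1658, -0.7626)

At (-1/2, -1): F = (5.5000, -3.0000).
Jacobian J = [[-8·x·y - 5·y^2, -4·x^2 - 10·x·y + 6·y], [-3·y + 3, -3·x - 4]].
At the point, J = [[-9.0000, -12.0000], [6.0000, -2.5000]] (det J = 94.5000).
Solving J·Δ = −F gives Δ = (0.5265, 0.0635).
Then the next iterate is (x, y)₁ = (0.0265, -0.9365).
Round to (0.0265, -0.9365) and repeat: F = (1.517521, -0.100048), J = [[-4.186623, -5.373636], [5.8095, -4.0795]].
Δ = (0.1393, 0.1739), so (x, y)₂ = (0.1658, -0.7626).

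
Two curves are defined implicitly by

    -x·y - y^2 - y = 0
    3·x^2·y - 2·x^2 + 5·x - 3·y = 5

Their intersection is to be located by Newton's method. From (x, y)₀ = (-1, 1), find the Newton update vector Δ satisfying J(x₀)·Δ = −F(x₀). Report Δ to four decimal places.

(4.0000, -2.5000)

At (-1, 1): F = (-1.0000, -12.0000).
Jacobian J = [[-y, -x - 2·y - 1], [6·x·y - 4·x + 5, 3·x^2 - 3]].
At the point, J = [[-1.0000, -2.0000], [3.0000, 0.0000]] (det J = 6.0000).
Solving J·Δ = −F gives Δ = (4.0000, -2.5000).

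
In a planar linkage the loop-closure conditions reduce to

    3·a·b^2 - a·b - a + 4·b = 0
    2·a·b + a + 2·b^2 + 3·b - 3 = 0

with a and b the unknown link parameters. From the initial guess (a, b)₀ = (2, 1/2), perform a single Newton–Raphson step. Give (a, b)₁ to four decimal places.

(1.1429, 0.3571)

At (2, 1/2): F = (0.5000, 3.0000).
Jacobian J = [[3·b^2 - b - 1, 6·a·b - a + 4], [2·b + 1, 2·a + 4·b + 3]].
At the point, J = [[-0.7500, 8.0000], [2.0000, 9.0000]] (det J = -22.7500).
Solving J·Δ = −F gives Δ = (-0.8571, -0.1429).
Then the next iterate is (a, b)₁ = (1.1429, 0.3571).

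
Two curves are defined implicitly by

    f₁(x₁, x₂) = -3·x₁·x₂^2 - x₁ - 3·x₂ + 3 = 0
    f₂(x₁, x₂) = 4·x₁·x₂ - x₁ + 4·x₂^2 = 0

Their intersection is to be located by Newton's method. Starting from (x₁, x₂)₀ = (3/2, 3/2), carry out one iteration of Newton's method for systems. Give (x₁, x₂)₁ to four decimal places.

(2.1316, 0.4079)

At (3/2, 3/2): F = (-13.1250, 16.5000).
Jacobian J = [[-3·x₂^2 - 1, -6·x₁·x₂ - 3], [4·x₂ - 1, 4·x₁ + 8·x₂]].
At the point, J = [[-7.7500, -16.5000], [5.0000, 18.0000]] (det J = -57.0000).
Solving J·Δ = −F gives Δ = (0.6316, -1.0921).
Then the next iterate is (x₁, x₂)₁ = (2.1316, 0.4079).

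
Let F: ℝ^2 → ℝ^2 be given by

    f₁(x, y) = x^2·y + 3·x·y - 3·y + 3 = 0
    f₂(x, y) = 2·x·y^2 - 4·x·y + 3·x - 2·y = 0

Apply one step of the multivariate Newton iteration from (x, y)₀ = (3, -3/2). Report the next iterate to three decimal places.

At (3, -3/2): F = (-19.500, 43.500).
Jacobian J = [[2·x·y + 3·y, x^2 + 3·x - 3], [2·y^2 - 4·y + 3, 4·x·y - 4·x - 2]].
At the point, J = [[-13.500, 15.000], [13.500, -32.000]] (det J = 229.500).
Solving J·Δ = −F gives Δ = (0.124, 1.412).
Then the next iterate is (x, y)₁ = (3.124, -0.088).

(3.124, -0.088)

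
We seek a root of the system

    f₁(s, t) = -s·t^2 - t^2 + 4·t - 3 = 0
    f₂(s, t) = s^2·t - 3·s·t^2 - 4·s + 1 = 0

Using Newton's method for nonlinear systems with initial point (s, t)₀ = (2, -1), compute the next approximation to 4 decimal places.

(1.8936, -0.0106)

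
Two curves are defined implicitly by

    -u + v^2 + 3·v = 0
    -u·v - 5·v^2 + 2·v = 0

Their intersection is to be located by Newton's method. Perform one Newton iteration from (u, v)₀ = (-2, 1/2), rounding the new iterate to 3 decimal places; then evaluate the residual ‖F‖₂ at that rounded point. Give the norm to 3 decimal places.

0.199

At (-2, 1/2): F = (3.750, 0.750).
Jacobian J = [[-1, 2·v + 3], [-v, -u - 10·v + 2]].
At the point, J = [[-1.000, 4.000], [-0.500, -1.000]] (det J = 3.000).
Solving J·Δ = −F gives Δ = (2.250, -0.375).
Then the next iterate is (u, v)₁ = (0.250, 0.125).
Re-evaluating at (0.250, 0.125): F = (0.14062, 0.14062), so ‖F‖₂ = 0.199.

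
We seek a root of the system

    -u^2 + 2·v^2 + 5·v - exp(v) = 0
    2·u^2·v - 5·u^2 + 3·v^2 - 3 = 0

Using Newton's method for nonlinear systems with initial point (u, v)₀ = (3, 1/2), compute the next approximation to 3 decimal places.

(-15.128, -18.396)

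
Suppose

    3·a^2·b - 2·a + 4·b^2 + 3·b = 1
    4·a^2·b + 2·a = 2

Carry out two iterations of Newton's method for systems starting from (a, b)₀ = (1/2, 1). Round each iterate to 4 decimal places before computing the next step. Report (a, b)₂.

(0.6506, 0.3972)

At (1/2, 1): F = (5.7500, 0.0000).
Jacobian J = [[6·a·b - 2, 3·a^2 + 8·b + 3], [8·a·b + 2, 4·a^2]].
At the point, J = [[1.0000, 11.7500], [6.0000, 1.0000]] (det J = -69.5000).
Solving J·Δ = −F gives Δ = (0.0827, -0.4964).
Then the next iterate is (a, b)₁ = (0.5827, 0.5036).
Round to (0.5827, 0.5036) and repeat: F = (0.872828, -0.150632), J = [[-0.239314, 8.047418], [4.347582, 1.358157]].
Δ = (0.0679, -0.1064), so (a, b)₂ = (0.6506, 0.3972).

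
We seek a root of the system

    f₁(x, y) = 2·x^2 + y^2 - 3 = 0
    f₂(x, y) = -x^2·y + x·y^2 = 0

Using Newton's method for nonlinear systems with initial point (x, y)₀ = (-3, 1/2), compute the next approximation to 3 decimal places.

(-1.737, 0.405)

At (-3, 1/2): F = (15.250, -5.250).
Jacobian J = [[4·x, 2·y], [-2·x·y + y^2, -x^2 + 2·x·y]].
At the point, J = [[-12.000, 1.000], [3.250, -12.000]] (det J = 140.750).
Solving J·Δ = −F gives Δ = (1.263, -0.095).
Then the next iterate is (x, y)₁ = (-1.737, 0.405).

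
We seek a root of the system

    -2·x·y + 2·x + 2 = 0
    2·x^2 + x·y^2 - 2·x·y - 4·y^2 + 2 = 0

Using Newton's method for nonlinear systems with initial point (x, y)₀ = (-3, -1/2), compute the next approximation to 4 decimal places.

At (-3, -1/2): F = (-7.0000, 15.2500).
Jacobian J = [[-2·y + 2, -2·x], [4·x + y^2 - 2·y, 2·x·y - 2·x - 8·y]].
At the point, J = [[3.0000, 6.0000], [-10.7500, 13.0000]] (det J = 103.5000).
Solving J·Δ = −F gives Δ = (1.7633, 0.2850).
Then the next iterate is (x, y)₁ = (-1.2367, -0.2150).

(-1.2367, -0.2150)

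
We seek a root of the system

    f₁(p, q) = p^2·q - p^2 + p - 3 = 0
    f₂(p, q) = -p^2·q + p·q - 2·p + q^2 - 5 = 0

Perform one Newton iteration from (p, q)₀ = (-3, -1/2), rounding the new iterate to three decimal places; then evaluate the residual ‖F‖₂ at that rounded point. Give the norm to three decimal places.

4.846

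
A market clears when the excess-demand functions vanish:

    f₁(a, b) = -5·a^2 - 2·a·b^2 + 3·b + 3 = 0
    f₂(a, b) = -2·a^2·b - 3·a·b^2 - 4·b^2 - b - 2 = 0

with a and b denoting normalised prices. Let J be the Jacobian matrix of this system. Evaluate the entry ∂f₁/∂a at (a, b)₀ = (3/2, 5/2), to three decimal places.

-27.500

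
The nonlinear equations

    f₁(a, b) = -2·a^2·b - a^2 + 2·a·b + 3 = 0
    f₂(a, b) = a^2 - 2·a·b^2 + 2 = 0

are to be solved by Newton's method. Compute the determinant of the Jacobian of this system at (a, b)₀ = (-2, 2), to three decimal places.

240.000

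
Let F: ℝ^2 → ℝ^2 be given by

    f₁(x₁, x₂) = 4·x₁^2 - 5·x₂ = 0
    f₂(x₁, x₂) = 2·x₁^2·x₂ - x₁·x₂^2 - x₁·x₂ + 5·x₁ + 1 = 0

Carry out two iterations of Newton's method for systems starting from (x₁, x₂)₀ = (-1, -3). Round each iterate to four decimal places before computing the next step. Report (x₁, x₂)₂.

(-0.1886, 0.0071)

At (-1, -3): F = (19.0000, -4.0000).
Jacobian J = [[8·x₁, -5], [4·x₁·x₂ - x₂^2 - x₂ + 5, 2·x₁^2 - 2·x₁·x₂ - x₁]].
At the point, J = [[-8.0000, -5.0000], [11.0000, -3.0000]] (det J = 79.0000).
Solving J·Δ = −F gives Δ = (0.9747, 2.2405).
Then the next iterate is (x₁, x₂)₁ = (-0.0253, -0.7595).
Round to (-0.0253, -0.7595) and repeat: F = (3.800060, 0.867906), J = [[-0.2024, -5.0000], [5.259521, -0.011851]].
Δ = (-0.1633, 0.7666), so (x₁, x₂)₂ = (-0.1886, 0.0071).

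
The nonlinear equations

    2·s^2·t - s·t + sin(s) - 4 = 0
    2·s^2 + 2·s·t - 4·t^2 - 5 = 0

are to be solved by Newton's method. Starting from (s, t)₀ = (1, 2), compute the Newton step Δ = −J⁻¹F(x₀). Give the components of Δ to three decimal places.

At (1, 2): F = (-1.15853, -15.000).
Jacobian J = [[4·s·t - t + cos(s), 2·s^2 - s], [4·s + 2·t, 2·s - 8·t]].
At the point, J = [[6.54030, 1.000], [8.000, -14.000]] (det J = -99.56423).
Solving J·Δ = −F gives Δ = (0.314, -0.892).

(0.314, -0.892)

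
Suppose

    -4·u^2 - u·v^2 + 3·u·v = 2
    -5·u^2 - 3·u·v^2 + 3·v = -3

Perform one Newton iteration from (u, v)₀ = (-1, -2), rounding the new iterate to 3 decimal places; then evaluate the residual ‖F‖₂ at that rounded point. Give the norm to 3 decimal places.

25.612

At (-1, -2): F = (4.000, 4.000).
Jacobian J = [[-8·u - v^2 + 3·v, -2·u·v + 3·u], [-10·u - 3·v^2, -6·u·v + 3]].
At the point, J = [[-2.000, -7.000], [-2.000, -9.000]] (det J = 4.000).
Solving J·Δ = −F gives Δ = (2.000, 0.000).
Then the next iterate is (u, v)₁ = (1.000, -2.000).
Re-evaluating at (1.000, -2.000): F = (-16.000, -20.000), so ‖F‖₂ = 25.612.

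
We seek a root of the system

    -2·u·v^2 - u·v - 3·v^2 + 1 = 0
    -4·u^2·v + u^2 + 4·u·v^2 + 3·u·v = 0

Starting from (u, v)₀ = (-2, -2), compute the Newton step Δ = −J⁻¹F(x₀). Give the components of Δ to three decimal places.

At (-2, -2): F = (1.000, 16.000).
Jacobian J = [[-2·v^2 - v, -4·u·v - u - 6·v], [-8·u·v + 2·u + 4·v^2 + 3·v, -4·u^2 + 8·u·v + 3·u]].
At the point, J = [[-6.000, -2.000], [-26.000, 10.000]] (det J = -112.000).
Solving J·Δ = −F gives Δ = (0.375, -0.625).

(0.375, -0.625)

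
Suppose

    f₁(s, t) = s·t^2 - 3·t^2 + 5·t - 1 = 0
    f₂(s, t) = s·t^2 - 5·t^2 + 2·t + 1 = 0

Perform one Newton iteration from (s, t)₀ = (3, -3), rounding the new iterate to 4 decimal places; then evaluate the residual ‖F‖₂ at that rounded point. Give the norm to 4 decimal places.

At (3, -3): F = (-16.0000, -23.0000).
Jacobian J = [[t^2, 2·s·t - 6·t + 5], [t^2, 2·s·t - 10·t + 2]].
At the point, J = [[9.0000, 5.0000], [9.0000, 14.0000]] (det J = 81.0000).
Solving J·Δ = −F gives Δ = (1.3457, 0.7778).
Then the next iterate is (s, t)₁ = (4.3457, -2.2222).
Re-evaluating at (4.3457, -2.2222): F = (-5.465701, -6.675446), so ‖F‖₂ = 8.6276.

8.6276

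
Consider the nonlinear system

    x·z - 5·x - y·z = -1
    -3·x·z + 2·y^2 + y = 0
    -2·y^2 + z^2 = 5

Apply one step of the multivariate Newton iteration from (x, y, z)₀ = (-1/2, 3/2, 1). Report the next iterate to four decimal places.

(-0.2519, 0.3582, 1.8246)

At (-1/2, 3/2, 1): F = (1.5000, 7.5000, -8.5000).
Jacobian J = [[z - 5, -z, x - y], [-3·z, 4·y + 1, -3·x], [0, -4·y, 2·z]].
At the point, J = [[-4.0000, -1.0000, -2.0000], [-3.0000, 7.0000, 1.5000], [0.0000, -6.0000, 2.0000]] (det J = -134.0000).
Solving J·Δ = −F gives Δ = (0.2481, -1.1418, 0.8246).
Then the next iterate is (x, y, z)₁ = (-0.2519, 0.3582, 1.8246).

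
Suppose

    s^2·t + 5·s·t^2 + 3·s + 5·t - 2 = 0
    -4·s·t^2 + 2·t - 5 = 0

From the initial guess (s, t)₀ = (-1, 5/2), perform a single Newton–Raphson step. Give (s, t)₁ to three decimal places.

(-1.045, 1.313)

At (-1, 5/2): F = (-21.250, 25.000).
Jacobian J = [[2·s·t + 5·t^2 + 3, s^2 + 10·s·t + 5], [-4·t^2, -8·s·t + 2]].
At the point, J = [[29.250, -19.000], [-25.000, 22.000]] (det J = 168.500).
Solving J·Δ = −F gives Δ = (-0.045, -1.187).
Then the next iterate is (s, t)₁ = (-1.045, 1.313).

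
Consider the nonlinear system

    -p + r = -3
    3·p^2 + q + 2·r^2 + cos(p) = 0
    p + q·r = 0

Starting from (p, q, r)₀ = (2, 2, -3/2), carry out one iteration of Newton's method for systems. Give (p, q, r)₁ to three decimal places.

(-0.127, -2.255, -3.127)

At (2, 2, -3/2): F = (-0.500, 18.08385, -1.000).
Jacobian J = [[-1, 0, 1], [6·p - sin(p), 1, 4·r], [1, r, q]].
At the point, J = [[-1.000, 0.000, 1.000], [11.09070, 1.000, -6.000], [1.000, -1.500, 2.000]] (det J = -10.63605).
Solving J·Δ = −F gives Δ = (-2.127, -4.255, -1.627).
Then the next iterate is (p, q, r)₁ = (-0.127, -2.255, -3.127).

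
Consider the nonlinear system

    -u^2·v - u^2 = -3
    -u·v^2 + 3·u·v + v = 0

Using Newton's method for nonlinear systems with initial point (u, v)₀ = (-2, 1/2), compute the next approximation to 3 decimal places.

(-1.923, -0.135)

At (-2, 1/2): F = (-3.000, -2.000).
Jacobian J = [[-2·u·v - 2·u, -u^2], [-v^2 + 3·v, -2·u·v + 3·u + 1]].
At the point, J = [[6.000, -4.000], [1.250, -3.000]] (det J = -13.000).
Solving J·Δ = −F gives Δ = (0.077, -0.635).
Then the next iterate is (u, v)₁ = (-1.923, -0.135).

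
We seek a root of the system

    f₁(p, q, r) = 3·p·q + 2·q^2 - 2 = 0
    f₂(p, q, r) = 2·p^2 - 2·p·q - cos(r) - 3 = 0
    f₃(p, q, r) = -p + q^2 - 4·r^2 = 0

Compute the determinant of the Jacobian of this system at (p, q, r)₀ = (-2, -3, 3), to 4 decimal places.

1722.9197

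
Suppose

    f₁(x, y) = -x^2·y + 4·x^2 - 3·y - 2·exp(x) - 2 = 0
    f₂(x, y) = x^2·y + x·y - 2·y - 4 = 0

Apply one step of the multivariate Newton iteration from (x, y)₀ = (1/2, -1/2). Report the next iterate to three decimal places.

At (1/2, -1/2): F = (-2.67244, -3.375).
Jacobian J = [[-2·x·y + 8·x - 2·exp(x), -x^2 - 3], [2·x·y + y, x^2 + x - 2]].
At the point, J = [[1.20256, -3.250], [-1.000, -1.250]] (det J = -4.75320).
Solving J·Δ = −F gives Δ = (-1.605, -1.416).
Then the next iterate is (x, y)₁ = (-1.105, -1.916).

(-1.105, -1.916)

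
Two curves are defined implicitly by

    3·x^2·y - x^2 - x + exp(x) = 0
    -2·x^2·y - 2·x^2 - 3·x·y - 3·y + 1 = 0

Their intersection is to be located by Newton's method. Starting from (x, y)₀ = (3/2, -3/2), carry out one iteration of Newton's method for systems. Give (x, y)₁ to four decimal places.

(1.3594, -0.3795)

At (3/2, -3/2): F = (-9.393311, 14.5000).
Jacobian J = [[6·x·y - 2·x + exp(x) - 1, 3·x^2], [-4·x·y - 4·x - 3·y, -2·x^2 - 3·x - 3]].
At the point, J = [[-13.018311, 6.7500], [7.5000, -12.0000]] (det J = 105.594731).
Solving J·Δ = −F gives Δ = (-0.1406, 1.1205).
Then the next iterate is (x, y)₁ = (1.3594, -0.3795).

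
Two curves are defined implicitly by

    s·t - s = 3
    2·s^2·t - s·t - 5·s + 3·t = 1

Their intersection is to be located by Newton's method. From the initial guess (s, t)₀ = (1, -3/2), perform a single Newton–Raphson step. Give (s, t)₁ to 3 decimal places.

(-19.000, -46.000)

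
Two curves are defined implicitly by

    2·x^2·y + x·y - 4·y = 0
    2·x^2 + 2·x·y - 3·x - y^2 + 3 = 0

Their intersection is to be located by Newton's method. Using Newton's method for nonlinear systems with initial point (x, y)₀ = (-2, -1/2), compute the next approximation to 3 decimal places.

(0.556, -4.472)

At (-2, -1/2): F = (-1.000, 18.750).
Jacobian J = [[4·x·y + y, 2·x^2 + x - 4], [4·x + 2·y - 3, 2·x - 2·y]].
At the point, J = [[3.500, 2.000], [-12.000, -3.000]] (det J = 13.500).
Solving J·Δ = −F gives Δ = (2.556, -3.972).
Then the next iterate is (x, y)₁ = (0.556, -4.472).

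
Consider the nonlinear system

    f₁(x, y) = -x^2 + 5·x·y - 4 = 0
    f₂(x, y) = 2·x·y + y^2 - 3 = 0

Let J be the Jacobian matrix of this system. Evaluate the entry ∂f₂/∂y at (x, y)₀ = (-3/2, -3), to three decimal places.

∂f₂/∂y = 2·x + 2·y.
At (-3/2, -3) this is -9.000.

-9.000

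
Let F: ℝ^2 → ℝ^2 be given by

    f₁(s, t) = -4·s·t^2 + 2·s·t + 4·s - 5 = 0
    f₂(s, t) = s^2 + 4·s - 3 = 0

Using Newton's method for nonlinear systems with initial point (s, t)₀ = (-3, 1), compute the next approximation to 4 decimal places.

(-6.0000, 1.9444)

At (-3, 1): F = (-11.0000, -6.0000).
Jacobian J = [[-4·t^2 + 2·t + 4, -8·s·t + 2·s], [2·s + 4, 0]].
At the point, J = [[2.0000, 18.0000], [-2.0000, 0.0000]] (det J = 36.0000).
Solving J·Δ = −F gives Δ = (-3.0000, 0.9444).
Then the next iterate is (s, t)₁ = (-6.0000, 1.9444).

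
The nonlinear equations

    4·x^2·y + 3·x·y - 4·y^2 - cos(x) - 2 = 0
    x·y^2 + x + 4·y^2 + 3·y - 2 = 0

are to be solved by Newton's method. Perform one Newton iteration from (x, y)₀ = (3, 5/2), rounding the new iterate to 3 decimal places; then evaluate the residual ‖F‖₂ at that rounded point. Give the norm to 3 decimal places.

28.328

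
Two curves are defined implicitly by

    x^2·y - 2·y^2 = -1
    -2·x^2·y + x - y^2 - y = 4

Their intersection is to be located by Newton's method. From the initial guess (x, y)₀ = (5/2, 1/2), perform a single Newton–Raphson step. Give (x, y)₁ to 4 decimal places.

(1.6461, 0.1494)

At (5/2, 1/2): F = (3.6250, -8.5000).
Jacobian J = [[2·x·y, x^2 - 4·y], [-4·x·y + 1, -2·x^2 - 2·y - 1]].
At the point, J = [[2.5000, 4.2500], [-4.0000, -14.5000]] (det J = -19.2500).
Solving J·Δ = −F gives Δ = (-0.8539, -0.3506).
Then the next iterate is (x, y)₁ = (1.6461, 0.1494).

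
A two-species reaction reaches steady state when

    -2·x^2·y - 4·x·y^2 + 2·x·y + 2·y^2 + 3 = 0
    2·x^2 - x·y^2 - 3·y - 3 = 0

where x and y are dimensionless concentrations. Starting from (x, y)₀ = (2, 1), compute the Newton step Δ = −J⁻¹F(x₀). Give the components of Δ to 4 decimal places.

(-0.2692, -0.2692)

At (2, 1): F = (-7.0000, 0.0000).
Jacobian J = [[-4·x·y - 4·y^2 + 2·y, -2·x^2 - 8·x·y + 2·x + 4·y], [4·x - y^2, -2·x·y - 3]].
At the point, J = [[-10.0000, -16.0000], [7.0000, -7.0000]] (det J = 182.0000).
Solving J·Δ = −F gives Δ = (-0.2692, -0.2692).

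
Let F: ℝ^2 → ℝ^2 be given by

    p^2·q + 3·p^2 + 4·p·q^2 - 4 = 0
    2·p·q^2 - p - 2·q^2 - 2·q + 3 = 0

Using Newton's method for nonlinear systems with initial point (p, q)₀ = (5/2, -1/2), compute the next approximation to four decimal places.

At (5/2, -1/2): F = (14.1250, 2.2500).
Jacobian J = [[2·p·q + 6·p + 4·q^2, p^2 + 8·p·q], [2·q^2 - 1, 4·p·q - 4·q - 2]].
At the point, J = [[13.5000, -3.7500], [-0.5000, -5.0000]] (det J = -69.3750).
Solving J·Δ = −F gives Δ = (-0.8964, 0.5396).
Then the next iterate is (p, q)₁ = (1.6036, 0.0396).

(1.6036, 0.0396)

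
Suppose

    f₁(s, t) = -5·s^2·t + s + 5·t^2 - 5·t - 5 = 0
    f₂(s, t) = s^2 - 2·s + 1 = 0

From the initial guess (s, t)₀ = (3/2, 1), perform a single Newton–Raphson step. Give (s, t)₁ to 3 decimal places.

At (3/2, 1): F = (-14.750, 0.250).
Jacobian J = [[-10·s·t + 1, -5·s^2 + 10·t - 5], [2·s - 2, 0]].
At the point, J = [[-14.000, -6.250], [1.000, 0.000]] (det J = 6.250).
Solving J·Δ = −F gives Δ = (-0.250, -1.800).
Then the next iterate is (s, t)₁ = (1.250, -0.800).

(1.250, -0.800)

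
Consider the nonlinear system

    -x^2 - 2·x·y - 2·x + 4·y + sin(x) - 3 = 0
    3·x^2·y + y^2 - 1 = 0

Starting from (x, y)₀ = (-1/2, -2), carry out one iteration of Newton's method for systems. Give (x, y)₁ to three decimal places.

(0.295, -0.071)

At (-1/2, -2): F = (-12.72943, 1.500).
Jacobian J = [[-2·x - 2·y + cos(x) - 2, -2·x + 4], [6·x·y, 3·x^2 + 2·y]].
At the point, J = [[3.87758, 5.000], [6.000, -3.250]] (det J = -42.60214).
Solving J·Δ = −F gives Δ = (0.795, 1.929).
Then the next iterate is (x, y)₁ = (0.295, -0.071).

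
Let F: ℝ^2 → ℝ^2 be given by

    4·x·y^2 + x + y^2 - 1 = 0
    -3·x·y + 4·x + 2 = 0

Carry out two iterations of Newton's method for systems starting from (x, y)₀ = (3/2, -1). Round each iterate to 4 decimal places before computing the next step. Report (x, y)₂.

(-1.4638, 6.8020)

At (3/2, -1): F = (7.5000, 12.5000).
Jacobian J = [[4·y^2 + 1, 8·x·y + 2·y], [-3·y + 4, -3·x]].
At the point, J = [[5.0000, -14.0000], [7.0000, -4.5000]] (det J = 75.5000).
Solving J·Δ = −F gives Δ = (-1.8709, -0.1325).
Then the next iterate is (x, y)₁ = (-0.3709, -1.1325).
Round to (-0.3709, -1.1325) and repeat: F = (-1.991144, -0.743733), J = [[6.130225, 1.095354], [7.3975, 1.1127]].
Δ = (-1.0929, 7.9345), so (x, y)₂ = (-1.4638, 6.8020).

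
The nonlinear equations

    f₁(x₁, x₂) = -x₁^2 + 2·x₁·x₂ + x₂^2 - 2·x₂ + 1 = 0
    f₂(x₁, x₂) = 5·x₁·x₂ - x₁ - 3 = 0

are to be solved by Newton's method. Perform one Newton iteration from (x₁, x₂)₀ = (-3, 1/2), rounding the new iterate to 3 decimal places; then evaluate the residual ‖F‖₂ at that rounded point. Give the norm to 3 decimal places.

3.509

At (-3, 1/2): F = (-11.750, -7.500).
Jacobian J = [[-2·x₁ + 2·x₂, 2·x₁ + 2·x₂ - 2], [5·x₂ - 1, 5·x₁]].
At the point, J = [[7.000, -7.000], [1.500, -15.000]] (det J = -94.500).
Solving J·Δ = −F gives Δ = (1.310, -0.369).
Then the next iterate is (x₁, x₂)₁ = (-1.690, 0.131).
Re-evaluating at (-1.690, 0.131): F = (-2.54372, -2.41695), so ‖F‖₂ = 3.509.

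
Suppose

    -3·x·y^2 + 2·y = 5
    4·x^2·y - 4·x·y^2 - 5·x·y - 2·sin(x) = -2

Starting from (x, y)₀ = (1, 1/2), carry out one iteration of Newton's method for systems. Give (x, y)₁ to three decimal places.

At (1, 1/2): F = (-4.750, -1.18294).
Jacobian J = [[-3·y^2, -6·x·y + 2], [8·x·y - 4·y^2 - 5·y - 2·cos(x), 4·x^2 - 8·x·y - 5·x]].
At the point, J = [[-0.750, -1.000], [-0.58060, -5.000]] (det J = 3.16940).
Solving J·Δ = −F gives Δ = (-7.120, 0.590).
Then the next iterate is (x, y)₁ = (-6.120, 1.090).

(-6.120, 1.090)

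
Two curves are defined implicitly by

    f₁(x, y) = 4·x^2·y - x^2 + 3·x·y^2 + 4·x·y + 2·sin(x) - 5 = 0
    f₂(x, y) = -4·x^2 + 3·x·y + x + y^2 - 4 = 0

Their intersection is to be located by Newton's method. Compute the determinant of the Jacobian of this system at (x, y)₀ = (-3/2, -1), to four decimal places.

-211.9196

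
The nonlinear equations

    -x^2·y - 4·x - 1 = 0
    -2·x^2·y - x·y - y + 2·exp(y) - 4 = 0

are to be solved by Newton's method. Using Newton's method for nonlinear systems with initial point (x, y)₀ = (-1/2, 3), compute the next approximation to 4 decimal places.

(-0.0293, 2.1171)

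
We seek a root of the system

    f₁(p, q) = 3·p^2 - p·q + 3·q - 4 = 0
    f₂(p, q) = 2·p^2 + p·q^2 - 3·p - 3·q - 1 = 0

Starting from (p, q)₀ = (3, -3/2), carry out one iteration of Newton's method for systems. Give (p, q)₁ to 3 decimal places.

(1.821, -1.002)

At (3, -3/2): F = (23.000, 19.250).
Jacobian J = [[6·p - q, -p + 3], [4·p + q^2 - 3, 2·p·q - 3]].
At the point, J = [[19.500, 0.000], [11.250, -12.000]] (det J = -234.000).
Solving J·Δ = −F gives Δ = (-1.179, 0.498).
Then the next iterate is (p, q)₁ = (1.821, -1.002).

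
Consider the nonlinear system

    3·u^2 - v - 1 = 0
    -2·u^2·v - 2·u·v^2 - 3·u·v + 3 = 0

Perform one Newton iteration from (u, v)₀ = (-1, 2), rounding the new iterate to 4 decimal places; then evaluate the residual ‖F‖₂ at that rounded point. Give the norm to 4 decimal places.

At (-1, 2): F = (0.0000, 13.0000).
Jacobian J = [[6·u, -1], [-4·u·v - 2·v^2 - 3·v, -2·u^2 - 4·u·v - 3·u]].
At the point, J = [[-6.0000, -1.0000], [-6.0000, 9.0000]] (det J = -60.0000).
Solving J·Δ = −F gives Δ = (0.2167, -1.3000).
Then the next iterate is (u, v)₁ = (-0.7833, 0.7000).
Re-evaluating at (-0.7833, 0.7000): F = (0.140677, 4.553582), so ‖F‖₂ = 4.5558.

4.5558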